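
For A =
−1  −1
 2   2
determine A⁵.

A² = A (a projection; rank 1, trace 1), so A⁵ = A.

[[−1, −1], [2, 2]]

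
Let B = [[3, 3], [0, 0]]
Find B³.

B² = [[9, 9], [0, 0]]
B³ = [[27, 27], [0, 0]]

[[27, 27], [0, 0]]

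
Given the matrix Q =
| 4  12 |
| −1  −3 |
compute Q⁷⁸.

[[4, 12], [−1, −3]]

Q² = Q (a projection; rank 1, trace 1), so Q⁷⁸ = Q.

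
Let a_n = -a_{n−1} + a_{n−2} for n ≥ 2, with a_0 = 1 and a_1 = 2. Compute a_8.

With companion matrix B = [[-1, 1], [1, 0]], [a_n, a_{n−1}]ᵀ = B·[a_{n−1}, a_{n−2}]ᵀ, so [a_8, a_7]ᵀ = B^7·[a_1, a_0]ᵀ.
B^7 = [[-21, 13], [13, -8]], giving [a_8, a_7]ᵀ = [[-29], [18]].

-29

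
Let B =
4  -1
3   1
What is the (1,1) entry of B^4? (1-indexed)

B^2 = [[13, -5], [15, -2]]
B^3 = [[37, -18], [54, -17]]
B^4 = [[94, -55], [165, -71]]

94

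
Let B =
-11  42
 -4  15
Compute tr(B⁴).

82

tr B = 4 and det B = 3, so the characteristic polynomial is λ² − (4)λ + (3) with roots 3 and 1.
Eigenvectors give P = [[3, -7], [1, -2]] with P⁻¹ = [[-2, 7], [-1, 3]], and B = P·diag(3, 1)·P⁻¹.
Then B⁴ = P·diag(81, 1)·P⁻¹ = [[243, -7], [81, -2]] · [[-2, 7], [-1, 3]] = [[-479, 1680], [-160, 561]].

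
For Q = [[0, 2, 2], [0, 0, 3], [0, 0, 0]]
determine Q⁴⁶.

Q is strictly triangular, hence nilpotent: Q³ = 0, so Q⁴⁶ = 0.

[[0, 0, 0], [0, 0, 0], [0, 0, 0]]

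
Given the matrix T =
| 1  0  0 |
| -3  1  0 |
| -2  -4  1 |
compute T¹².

T = I + N where N = [[0, 0, 0], [-3, 0, 0], [-2, -4, 0]] is strictly lower-triangular, so N³ = 0.
(I + N)¹² = I + 12·N + 66·N² = [[1, 0, 0], [-36, 1, 0], [768, -48, 1]].

[[1, 0, 0], [-36, 1, 0], [768, -48, 1]]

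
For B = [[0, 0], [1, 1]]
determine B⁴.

[[0, 0], [1, 1]]

B² = B (a projection; rank 1, trace 1), so B⁴ = B.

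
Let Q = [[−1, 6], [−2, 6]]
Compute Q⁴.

[[−179, 390], [−130, 276]]

tr Q = 5 and det Q = 6, so the characteristic polynomial is λ² − (5)λ + (6) with roots 2 and 3.
Eigenvectors give P = [[2, −3], [1, −2]] with P⁻¹ = [[2, −3], [1, −2]], and Q = P·diag(2, 3)·P⁻¹.
Then Q⁴ = P·diag(16, 81)·P⁻¹ = [[32, −243], [16, −162]] · [[2, −3], [1, −2]] = [[−179, 390], [−130, 276]].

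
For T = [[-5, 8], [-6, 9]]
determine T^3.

[[-77, 104], [-78, 105]]

tr T = 4 and det T = 3, so the characteristic polynomial is λ² − (4)λ + (3) with roots 3 and 1.
Eigenvectors give P = [[1, 4], [1, 3]] with P⁻¹ = [[-3, 4], [1, -1]], and T = P·diag(3, 1)·P⁻¹.
Then T^3 = P·diag(27, 1)·P⁻¹ = [[27, 4], [27, 3]] · [[-3, 4], [1, -1]] = [[-77, 104], [-78, 105]].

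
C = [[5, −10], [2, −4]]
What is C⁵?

[[5, −10], [2, −4]]

C² = C (a projection; rank 1, trace 1), so C⁵ = C.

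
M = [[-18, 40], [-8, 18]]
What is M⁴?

[[16, 0], [0, 16]]

tr M = 0 and det M = -4, so the characteristic polynomial is λ² − (0)λ + (-4) with roots -2 and 2.
Eigenvectors give P = [[5, 2], [2, 1]] with P⁻¹ = [[1, -2], [-2, 5]], and M = P·diag(-2, 2)·P⁻¹.
Then M⁴ = P·diag(16, 16)·P⁻¹ = [[80, 32], [32, 16]] · [[1, -2], [-2, 5]] = [[16, 0], [0, 16]].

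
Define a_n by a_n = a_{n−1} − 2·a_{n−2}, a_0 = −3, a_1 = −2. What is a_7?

16

With companion matrix A = [[1, −2], [1, 0]], [a_n, a_{n−1}]ᵀ = A·[a_{n−1}, a_{n−2}]ᵀ, so [a_7, a_6]ᵀ = A^6·[a_1, a_0]ᵀ.
A^6 = [[7, −10], [5, 2]], giving [a_7, a_6]ᵀ = [[16], [−16]].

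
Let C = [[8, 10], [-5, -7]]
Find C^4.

[[146, 130], [-65, -49]]

tr C = 1 and det C = -6, so the characteristic polynomial is λ² − (1)λ + (-6) with roots -2 and 3.
Eigenvectors give P = [[1, -2], [-1, 1]] with P⁻¹ = [[-1, -2], [-1, -1]], and C = P·diag(-2, 3)·P⁻¹.
Then C^4 = P·diag(16, 81)·P⁻¹ = [[16, -162], [-16, 81]] · [[-1, -2], [-1, -1]] = [[146, 130], [-65, -49]].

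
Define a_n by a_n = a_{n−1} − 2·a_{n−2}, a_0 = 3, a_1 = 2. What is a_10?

With companion matrix B = [[1, −2], [1, 0]], [a_n, a_{n−1}]ᵀ = B·[a_{n−1}, a_{n−2}]ᵀ, so [a_10, a_9]ᵀ = B⁹·[a_1, a_0]ᵀ.
B⁹ = [[−11, 34], [−17, 6]], giving [a_10, a_9]ᵀ = [[80], [−16]].

80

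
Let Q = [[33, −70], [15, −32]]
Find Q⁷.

[[16077, −32410], [6945, −14018]]

tr Q = 1 and det Q = −6, so the characteristic polynomial is λ² − (1)λ + (−6) with roots 3 and −2.
Eigenvectors give P = [[7, 2], [3, 1]] with P⁻¹ = [[1, −2], [−3, 7]], and Q = P·diag(3, −2)·P⁻¹.
Then Q⁷ = P·diag(2187, −128)·P⁻¹ = [[15309, −256], [6561, −128]] · [[1, −2], [−3, 7]] = [[16077, −32410], [6945, −14018]].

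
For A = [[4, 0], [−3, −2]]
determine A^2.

[[16, 0], [−6, 4]]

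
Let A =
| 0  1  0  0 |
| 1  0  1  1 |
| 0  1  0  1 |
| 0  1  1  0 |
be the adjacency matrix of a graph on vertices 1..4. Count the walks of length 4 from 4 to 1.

4

The number of length-4 walks from vertex 4 to vertex 1 is entry (4,1) of A⁴, where A is the adjacency matrix.
A² = [[1, 0, 1, 1], [0, 3, 1, 1], [1, 1, 2, 1], [1, 1, 1, 2]]
A³ = [[0, 3, 1, 1], [3, 2, 4, 4], [1, 4, 2, 3], [1, 4, 3, 2]]
A⁴ = [[3, 2, 4, 4], [2, 11, 6, 6], [4, 6, 7, 6], [4, 6, 6, 7]]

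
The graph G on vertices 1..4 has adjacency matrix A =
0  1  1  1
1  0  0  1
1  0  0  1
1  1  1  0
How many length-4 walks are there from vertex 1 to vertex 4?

14

The number of length-4 walks from vertex 1 to vertex 4 is entry (1,4) of A⁴, where A is the adjacency matrix.
A² = [[3, 1, 1, 2], [1, 2, 2, 1], [1, 2, 2, 1], [2, 1, 1, 3]]
A³ = [[4, 5, 5, 5], [5, 2, 2, 5], [5, 2, 2, 5], [5, 5, 5, 4]]
A⁴ = [[15, 9, 9, 14], [9, 10, 10, 9], [9, 10, 10, 9], [14, 9, 9, 15]]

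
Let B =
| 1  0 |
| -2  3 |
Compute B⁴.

tr B = 4 and det B = 3, so the characteristic polynomial is λ² − (4)λ + (3) with roots 1 and 3.
Eigenvectors give P = [[1, 0], [1, -1]] with P⁻¹ = [[1, 0], [1, -1]], and B = P·diag(1, 3)·P⁻¹.
Then B⁴ = P·diag(1, 81)·P⁻¹ = [[1, 0], [1, -81]] · [[1, 0], [1, -1]] = [[1, 0], [-80, 81]].

[[1, 0], [-80, 81]]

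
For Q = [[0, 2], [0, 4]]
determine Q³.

[[0, 32], [0, 64]]

Q² = [[0, 8], [0, 16]]
Q³ = [[0, 32], [0, 64]]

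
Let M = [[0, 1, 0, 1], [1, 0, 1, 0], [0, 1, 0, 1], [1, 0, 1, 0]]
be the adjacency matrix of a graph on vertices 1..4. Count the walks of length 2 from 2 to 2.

The number of length-2 walks from vertex 2 to vertex 2 is entry (2,2) of M^2, where M is the adjacency matrix.
M^2 = [[2, 0, 2, 0], [0, 2, 0, 2], [2, 0, 2, 0], [0, 2, 0, 2]]

2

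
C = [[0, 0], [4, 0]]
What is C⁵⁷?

C is strictly triangular, hence nilpotent: C² = 0, so C⁵⁷ = 0.

[[0, 0], [0, 0]]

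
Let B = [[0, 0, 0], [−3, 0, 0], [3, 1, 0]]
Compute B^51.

B is strictly triangular, hence nilpotent: B^3 = 0, so B^51 = 0.

[[0, 0, 0], [0, 0, 0], [0, 0, 0]]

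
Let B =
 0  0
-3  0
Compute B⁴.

[[0, 0], [0, 0]]

B is strictly triangular, hence nilpotent: B² = 0, so B⁴ = 0.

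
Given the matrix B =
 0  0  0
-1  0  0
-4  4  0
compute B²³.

[[0, 0, 0], [0, 0, 0], [0, 0, 0]]

B is strictly triangular, hence nilpotent: B³ = 0, so B²³ = 0.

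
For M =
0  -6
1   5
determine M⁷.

[[-3990, -12354], [2059, 6305]]

tr M = 5 and det M = 6, so the characteristic polynomial is λ² − (5)λ + (6) with roots 2 and 3.
Eigenvectors give P = [[3, 2], [-1, -1]] with P⁻¹ = [[1, 2], [-1, -3]], and M = P·diag(2, 3)·P⁻¹.
Then M⁷ = P·diag(128, 2187)·P⁻¹ = [[384, 4374], [-128, -2187]] · [[1, 2], [-1, -3]] = [[-3990, -12354], [2059, 6305]].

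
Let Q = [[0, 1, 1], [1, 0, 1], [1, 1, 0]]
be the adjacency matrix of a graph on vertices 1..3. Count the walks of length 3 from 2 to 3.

The number of length-3 walks from vertex 2 to vertex 3 is entry (2,3) of Q³, where Q is the adjacency matrix.
Q² = [[2, 1, 1], [1, 2, 1], [1, 1, 2]]
Q³ = [[2, 3, 3], [3, 2, 3], [3, 3, 2]]

3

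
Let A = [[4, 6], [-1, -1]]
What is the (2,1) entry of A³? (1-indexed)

-7

tr A = 3 and det A = 2, so the characteristic polynomial is λ² − (3)λ + (2) with roots 2 and 1.
Eigenvectors give P = [[3, -2], [-1, 1]] with P⁻¹ = [[1, 2], [1, 3]], and A = P·diag(2, 1)·P⁻¹.
Then A³ = P·diag(8, 1)·P⁻¹ = [[24, -2], [-8, 1]] · [[1, 2], [1, 3]] = [[22, 42], [-7, -13]].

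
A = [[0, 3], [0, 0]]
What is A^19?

A is strictly triangular, hence nilpotent: A^2 = 0, so A^19 = 0.

[[0, 0], [0, 0]]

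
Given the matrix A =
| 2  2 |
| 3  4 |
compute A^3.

A^2 = [[10, 12], [18, 22]]
A^3 = [[56, 68], [102, 124]]

[[56, 68], [102, 124]]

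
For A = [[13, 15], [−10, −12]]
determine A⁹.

[[60073, 60585], [−40390, −40902]]

tr A = 1 and det A = −6, so the characteristic polynomial is λ² − (1)λ + (−6) with roots 3 and −2.
Eigenvectors give P = [[−3, 1], [2, −1]] with P⁻¹ = [[−1, −1], [−2, −3]], and A = P·diag(3, −2)·P⁻¹.
Then A⁹ = P·diag(19683, −512)·P⁻¹ = [[−59049, −512], [39366, 512]] · [[−1, −1], [−2, −3]] = [[60073, 60585], [−40390, −40902]].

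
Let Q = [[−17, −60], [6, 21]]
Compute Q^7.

[[−19673, −65580], [6558, 21861]]

tr Q = 4 and det Q = 3, so the characteristic polynomial is λ² − (4)λ + (3) with roots 1 and 3.
Eigenvectors give P = [[−10, −3], [3, 1]] with P⁻¹ = [[−1, −3], [3, 10]], and Q = P·diag(1, 3)·P⁻¹.
Then Q^7 = P·diag(1, 2187)·P⁻¹ = [[−10, −6561], [3, 2187]] · [[−1, −3], [3, 10]] = [[−19673, −65580], [6558, 21861]].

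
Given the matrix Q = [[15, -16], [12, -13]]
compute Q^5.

tr Q = 2 and det Q = -3, so the characteristic polynomial is λ² − (2)λ + (-3) with roots 3 and -1.
Eigenvectors give P = [[4, 1], [3, 1]] with P⁻¹ = [[1, -1], [-3, 4]], and Q = P·diag(3, -1)·P⁻¹.
Then Q^5 = P·diag(243, -1)·P⁻¹ = [[972, -1], [729, -1]] · [[1, -1], [-3, 4]] = [[975, -976], [732, -733]].

[[975, -976], [732, -733]]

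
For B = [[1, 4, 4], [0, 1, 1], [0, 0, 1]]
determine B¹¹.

[[1, 44, 264], [0, 1, 11], [0, 0, 1]]

B = I + N where N = [[0, 4, 4], [0, 0, 1], [0, 0, 0]] is strictly upper-triangular, so N³ = 0.
(I + N)¹¹ = I + 11·N + 55·N² = [[1, 44, 264], [0, 1, 11], [0, 0, 1]].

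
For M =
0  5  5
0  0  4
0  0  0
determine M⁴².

[[0, 0, 0], [0, 0, 0], [0, 0, 0]]

M is strictly triangular, hence nilpotent: M³ = 0, so M⁴² = 0.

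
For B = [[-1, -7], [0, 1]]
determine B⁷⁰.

[[1, 0], [0, 1]]

B² = I (check: tr B = 0 and det B = -1), so B⁷⁰ = I since 70 is even.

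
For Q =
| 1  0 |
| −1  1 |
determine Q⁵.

[[1, 0], [−5, 1]]

Q = I + N where N = [[0, 0], [−1, 0]] is strictly lower-triangular, so N² = 0.
(I + N)⁵ = I + 5·N = [[1, 0], [−5, 1]].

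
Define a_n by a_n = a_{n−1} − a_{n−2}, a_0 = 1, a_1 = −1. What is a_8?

−2

With companion matrix T = [[1, −1], [1, 0]], [a_n, a_{n−1}]ᵀ = T·[a_{n−1}, a_{n−2}]ᵀ, so [a_8, a_7]ᵀ = T⁷·[a_1, a_0]ᵀ.
T⁷ = [[1, −1], [1, 0]], giving [a_8, a_7]ᵀ = [[−2], [−1]].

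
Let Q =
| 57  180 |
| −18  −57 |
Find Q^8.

[[6561, 0], [0, 6561]]

tr Q = 0 and det Q = −9, so the characteristic polynomial is λ² − (0)λ + (−9) with roots −3 and 3.
Eigenvectors give P = [[−3, 10], [1, −3]] with P⁻¹ = [[3, 10], [1, 3]], and Q = P·diag(−3, 3)·P⁻¹.
Then Q^8 = P·diag(6561, 6561)·P⁻¹ = [[−19683, 65610], [6561, −19683]] · [[3, 10], [1, 3]] = [[6561, 0], [0, 6561]].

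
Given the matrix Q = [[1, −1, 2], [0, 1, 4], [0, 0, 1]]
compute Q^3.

Q = I + N where N = [[0, −1, 2], [0, 0, 4], [0, 0, 0]] is strictly upper-triangular, so N^3 = 0.
(I + N)^3 = I + 3·N + 3·N^2 = [[1, −3, −6], [0, 1, 12], [0, 0, 1]].

[[1, −3, −6], [0, 1, 12], [0, 0, 1]]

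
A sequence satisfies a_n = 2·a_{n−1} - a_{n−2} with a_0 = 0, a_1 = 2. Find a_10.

With companion matrix Q = [[2, -1], [1, 0]], [a_n, a_{n−1}]ᵀ = Q·[a_{n−1}, a_{n−2}]ᵀ, so [a_10, a_9]ᵀ = Q^9·[a_1, a_0]ᵀ.
Q^9 = [[10, -9], [9, -8]], giving [a_10, a_9]ᵀ = [[20], [18]].

20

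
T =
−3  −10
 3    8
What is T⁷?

[[−10167, −20590], [6177, 12482]]

tr T = 5 and det T = 6, so the characteristic polynomial is λ² − (5)λ + (6) with roots 2 and 3.
Eigenvectors give P = [[−2, −5], [1, 3]] with P⁻¹ = [[−3, −5], [1, 2]], and T = P·diag(2, 3)·P⁻¹.
Then T⁷ = P·diag(128, 2187)·P⁻¹ = [[−256, −10935], [128, 6561]] · [[−3, −5], [1, 2]] = [[−10167, −20590], [6177, 12482]].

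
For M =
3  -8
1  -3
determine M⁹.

[[3, -8], [1, -3]]

M² = I (check: tr M = 0 and det M = -1), so M⁹ = M since 9 is odd.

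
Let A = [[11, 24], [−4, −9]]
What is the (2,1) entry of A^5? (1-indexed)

−244

tr A = 2 and det A = −3, so the characteristic polynomial is λ² − (2)λ + (−3) with roots −1 and 3.
Eigenvectors give P = [[−2, 3], [1, −1]] with P⁻¹ = [[1, 3], [1, 2]], and A = P·diag(−1, 3)·P⁻¹.
Then A^5 = P·diag(−1, 243)·P⁻¹ = [[2, 729], [−1, −243]] · [[1, 3], [1, 2]] = [[731, 1464], [−244, −489]].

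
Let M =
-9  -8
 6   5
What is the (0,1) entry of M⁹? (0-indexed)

tr M = -4 and det M = 3, so the characteristic polynomial is λ² − (-4)λ + (3) with roots -3 and -1.
Eigenvectors give P = [[4, -1], [-3, 1]] with P⁻¹ = [[1, 1], [3, 4]], and M = P·diag(-3, -1)·P⁻¹.
Then M⁹ = P·diag(-19683, -1)·P⁻¹ = [[-78732, 1], [59049, -1]] · [[1, 1], [3, 4]] = [[-78729, -78728], [59046, 59045]].

-78728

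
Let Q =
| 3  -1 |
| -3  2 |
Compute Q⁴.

[[219, -95], [-285, 124]]

Q² = [[12, -5], [-15, 7]]
Q³ = [[51, -22], [-66, 29]]
Q⁴ = [[219, -95], [-285, 124]]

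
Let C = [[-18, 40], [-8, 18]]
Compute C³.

tr C = 0 and det C = -4, so the characteristic polynomial is λ² − (0)λ + (-4) with roots 2 and -2.
Eigenvectors give P = [[2, 5], [1, 2]] with P⁻¹ = [[-2, 5], [1, -2]], and C = P·diag(2, -2)·P⁻¹.
Then C³ = P·diag(8, -8)·P⁻¹ = [[16, -40], [8, -16]] · [[-2, 5], [1, -2]] = [[-72, 160], [-32, 72]].

[[-72, 160], [-32, 72]]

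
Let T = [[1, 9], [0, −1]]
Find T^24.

[[1, 0], [0, 1]]

T² = I (check: tr T = 0 and det T = −1), so T^24 = I since 24 is even.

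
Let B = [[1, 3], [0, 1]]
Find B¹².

B = I + N where N = [[0, 3], [0, 0]] is strictly upper-triangular, so N² = 0.
(I + N)¹² = I + 12·N = [[1, 36], [0, 1]].

[[1, 36], [0, 1]]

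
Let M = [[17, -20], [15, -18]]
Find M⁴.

tr M = -1 and det M = -6, so the characteristic polynomial is λ² − (-1)λ + (-6) with roots 2 and -3.
Eigenvectors give P = [[-4, 1], [-3, 1]] with P⁻¹ = [[-1, 1], [-3, 4]], and M = P·diag(2, -3)·P⁻¹.
Then M⁴ = P·diag(16, 81)·P⁻¹ = [[-64, 81], [-48, 81]] · [[-1, 1], [-3, 4]] = [[-179, 260], [-195, 276]].

[[-179, 260], [-195, 276]]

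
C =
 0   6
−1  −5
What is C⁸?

[[−12354, −37830], [6305, 19171]]

tr C = −5 and det C = 6, so the characteristic polynomial is λ² − (−5)λ + (6) with roots −2 and −3.
Eigenvectors give P = [[3, −2], [−1, 1]] with P⁻¹ = [[1, 2], [1, 3]], and C = P·diag(−2, −3)·P⁻¹.
Then C⁸ = P·diag(256, 6561)·P⁻¹ = [[768, −13122], [−256, 6561]] · [[1, 2], [1, 3]] = [[−12354, −37830], [6305, 19171]].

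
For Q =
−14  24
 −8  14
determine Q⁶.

tr Q = 0 and det Q = −4, so the characteristic polynomial is λ² − (0)λ + (−4) with roots 2 and −2.
Eigenvectors give P = [[−3, −2], [−2, −1]] with P⁻¹ = [[1, −2], [−2, 3]], and Q = P·diag(2, −2)·P⁻¹.
Then Q⁶ = P·diag(64, 64)·P⁻¹ = [[−192, −128], [−128, −64]] · [[1, −2], [−2, 3]] = [[64, 0], [0, 64]].

[[64, 0], [0, 64]]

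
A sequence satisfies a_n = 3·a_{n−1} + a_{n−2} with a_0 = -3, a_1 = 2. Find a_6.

393

With companion matrix A = [[3, 1], [1, 0]], [a_n, a_{n−1}]ᵀ = A·[a_{n−1}, a_{n−2}]ᵀ, so [a_6, a_5]ᵀ = A⁵·[a_1, a_0]ᵀ.
A⁵ = [[360, 109], [109, 33]], giving [a_6, a_5]ᵀ = [[393], [119]].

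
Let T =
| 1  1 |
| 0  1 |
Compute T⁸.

[[1, 8], [0, 1]]

T = I + N where N = [[0, 1], [0, 0]] is strictly upper-triangular, so N² = 0.
(I + N)⁸ = I + 8·N = [[1, 8], [0, 1]].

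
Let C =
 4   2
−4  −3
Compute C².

[[8, 2], [−4, 1]]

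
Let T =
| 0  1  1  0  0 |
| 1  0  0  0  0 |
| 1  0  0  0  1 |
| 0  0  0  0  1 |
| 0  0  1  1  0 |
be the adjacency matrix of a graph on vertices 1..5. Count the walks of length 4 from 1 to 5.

The number of length-4 walks from vertex 1 to vertex 5 is entry (1,5) of T⁴, where T is the adjacency matrix.
T² = [[2, 0, 0, 0, 1], [0, 1, 1, 0, 0], [0, 1, 2, 1, 0], [0, 0, 1, 1, 0], [1, 0, 0, 0, 2]]
T³ = [[0, 2, 3, 1, 0], [2, 0, 0, 0, 1], [3, 0, 0, 0, 3], [1, 0, 0, 0, 2], [0, 1, 3, 2, 0]]
T⁴ = [[5, 0, 0, 0, 4], [0, 2, 3, 1, 0], [0, 3, 6, 3, 0], [0, 1, 3, 2, 0], [4, 0, 0, 0, 5]]

4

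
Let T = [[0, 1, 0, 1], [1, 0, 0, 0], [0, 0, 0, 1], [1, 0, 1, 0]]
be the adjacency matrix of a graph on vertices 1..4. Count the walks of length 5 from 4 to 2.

0

The number of length-5 walks from vertex 4 to vertex 2 is entry (4,2) of T⁵, where T is the adjacency matrix.
T² = [[2, 0, 1, 0], [0, 1, 0, 1], [1, 0, 1, 0], [0, 1, 0, 2]]
T³ = [[0, 2, 0, 3], [2, 0, 1, 0], [0, 1, 0, 2], [3, 0, 2, 0]]
T⁴ = [[5, 0, 3, 0], [0, 2, 0, 3], [3, 0, 2, 0], [0, 3, 0, 5]]
T⁵ = [[0, 5, 0, 8], [5, 0, 3, 0], [0, 3, 0, 5], [8, 0, 5, 0]]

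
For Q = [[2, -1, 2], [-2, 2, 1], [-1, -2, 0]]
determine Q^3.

[[21, -26, 0], [-24, 21, -14], [14, 0, 1]]

Q^2 = [[4, -8, 3], [-9, 4, -2], [2, -3, -4]]
Q^3 = [[21, -26, 0], [-24, 21, -14], [14, 0, 1]]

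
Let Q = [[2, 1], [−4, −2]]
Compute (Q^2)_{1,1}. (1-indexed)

0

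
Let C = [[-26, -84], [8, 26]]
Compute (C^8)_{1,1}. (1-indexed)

256

tr C = 0 and det C = -4, so the characteristic polynomial is λ² − (0)λ + (-4) with roots -2 and 2.
Eigenvectors give P = [[7, -3], [-2, 1]] with P⁻¹ = [[1, 3], [2, 7]], and C = P·diag(-2, 2)·P⁻¹.
Then C^8 = P·diag(256, 256)·P⁻¹ = [[1792, -768], [-512, 256]] · [[1, 3], [2, 7]] = [[256, 0], [0, 256]].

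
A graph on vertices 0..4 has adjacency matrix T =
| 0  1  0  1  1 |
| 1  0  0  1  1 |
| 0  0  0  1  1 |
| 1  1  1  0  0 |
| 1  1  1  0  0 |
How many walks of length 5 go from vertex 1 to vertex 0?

41

The number of length-5 walks from vertex 1 to vertex 0 is entry (1,0) of T⁵, where T is the adjacency matrix.
T² = [[3, 2, 2, 1, 1], [2, 3, 2, 1, 1], [2, 2, 2, 0, 0], [1, 1, 0, 3, 3], [1, 1, 0, 3, 3]]
T³ = [[4, 5, 2, 7, 7], [5, 4, 2, 7, 7], [2, 2, 0, 6, 6], [7, 7, 6, 2, 2], [7, 7, 6, 2, 2]]
T⁴ = [[19, 18, 14, 11, 11], [18, 19, 14, 11, 11], [14, 14, 12, 4, 4], [11, 11, 4, 20, 20], [11, 11, 4, 20, 20]]
T⁵ = [[40, 41, 22, 51, 51], [41, 40, 22, 51, 51], [22, 22, 8, 40, 40], [51, 51, 40, 26, 26], [51, 51, 40, 26, 26]]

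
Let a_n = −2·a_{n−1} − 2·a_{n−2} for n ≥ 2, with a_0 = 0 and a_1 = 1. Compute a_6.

8

With companion matrix B = [[−2, −2], [1, 0]], [a_n, a_{n−1}]ᵀ = B·[a_{n−1}, a_{n−2}]ᵀ, so [a_6, a_5]ᵀ = B^5·[a_1, a_0]ᵀ.
B^5 = [[8, 8], [−4, 0]], giving [a_6, a_5]ᵀ = [[8], [−4]].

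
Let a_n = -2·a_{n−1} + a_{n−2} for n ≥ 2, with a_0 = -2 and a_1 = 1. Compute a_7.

309

With companion matrix B = [[-2, 1], [1, 0]], [a_n, a_{n−1}]ᵀ = B·[a_{n−1}, a_{n−2}]ᵀ, so [a_7, a_6]ᵀ = B^6·[a_1, a_0]ᵀ.
B^6 = [[169, -70], [-70, 29]], giving [a_7, a_6]ᵀ = [[309], [-128]].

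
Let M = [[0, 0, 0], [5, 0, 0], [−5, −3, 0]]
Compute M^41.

[[0, 0, 0], [0, 0, 0], [0, 0, 0]]

M is strictly triangular, hence nilpotent: M^3 = 0, so M^41 = 0.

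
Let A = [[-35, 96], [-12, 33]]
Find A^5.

tr A = -2 and det A = -3, so the characteristic polynomial is λ² − (-2)λ + (-3) with roots -3 and 1.
Eigenvectors give P = [[3, 8], [1, 3]] with P⁻¹ = [[3, -8], [-1, 3]], and A = P·diag(-3, 1)·P⁻¹.
Then A^5 = P·diag(-243, 1)·P⁻¹ = [[-729, 8], [-243, 3]] · [[3, -8], [-1, 3]] = [[-2195, 5856], [-732, 1953]].

[[-2195, 5856], [-732, 1953]]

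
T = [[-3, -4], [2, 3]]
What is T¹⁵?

[[-3, -4], [2, 3]]

T² = I (check: tr T = 0 and det T = -1), so T¹⁵ = T since 15 is odd.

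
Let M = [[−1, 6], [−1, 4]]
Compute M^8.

tr M = 3 and det M = 2, so the characteristic polynomial is λ² − (3)λ + (2) with roots 2 and 1.
Eigenvectors give P = [[2, 3], [1, 1]] with P⁻¹ = [[−1, 3], [1, −2]], and M = P·diag(2, 1)·P⁻¹.
Then M^8 = P·diag(256, 1)·P⁻¹ = [[512, 3], [256, 1]] · [[−1, 3], [1, −2]] = [[−509, 1530], [−255, 766]].

[[−509, 1530], [−255, 766]]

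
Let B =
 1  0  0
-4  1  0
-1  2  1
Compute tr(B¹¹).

B = I + N where N = [[0, 0, 0], [-4, 0, 0], [-1, 2, 0]] is strictly lower-triangular, so N³ = 0.
(I + N)¹¹ = I + 11·N + 55·N² = [[1, 0, 0], [-44, 1, 0], [-451, 22, 1]].

3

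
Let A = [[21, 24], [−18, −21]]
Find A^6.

tr A = 0 and det A = −9, so the characteristic polynomial is λ² − (0)λ + (−9) with roots −3 and 3.
Eigenvectors give P = [[1, −4], [−1, 3]] with P⁻¹ = [[−3, −4], [−1, −1]], and A = P·diag(−3, 3)·P⁻¹.
Then A^6 = P·diag(729, 729)·P⁻¹ = [[729, −2916], [−729, 2187]] · [[−3, −4], [−1, −1]] = [[729, 0], [0, 729]].

[[729, 0], [0, 729]]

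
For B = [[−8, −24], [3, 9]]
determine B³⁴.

B² = B (a projection; rank 1, trace 1), so B³⁴ = B.

[[−8, −24], [3, 9]]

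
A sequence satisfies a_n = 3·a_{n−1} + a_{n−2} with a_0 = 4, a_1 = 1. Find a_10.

With companion matrix A = [[3, 1], [1, 0]], [a_n, a_{n−1}]ᵀ = A·[a_{n−1}, a_{n−2}]ᵀ, so [a_10, a_9]ᵀ = A^9·[a_1, a_0]ᵀ.
A^9 = [[42837, 12970], [12970, 3927]], giving [a_10, a_9]ᵀ = [[94717], [28678]].

94717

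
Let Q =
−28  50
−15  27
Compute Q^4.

tr Q = −1 and det Q = −6, so the characteristic polynomial is λ² − (−1)λ + (−6) with roots 2 and −3.
Eigenvectors give P = [[−5, 2], [−3, 1]] with P⁻¹ = [[1, −2], [3, −5]], and Q = P·diag(2, −3)·P⁻¹.
Then Q^4 = P·diag(16, 81)·P⁻¹ = [[−80, 162], [−48, 81]] · [[1, −2], [3, −5]] = [[406, −650], [195, −309]].

[[406, −650], [195, −309]]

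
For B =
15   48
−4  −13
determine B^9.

[[78735, 236208], [−19684, −59053]]

tr B = 2 and det B = −3, so the characteristic polynomial is λ² − (2)λ + (−3) with roots −1 and 3.
Eigenvectors give P = [[3, 4], [−1, −1]] with P⁻¹ = [[−1, −4], [1, 3]], and B = P·diag(−1, 3)·P⁻¹.
Then B^9 = P·diag(−1, 19683)·P⁻¹ = [[−3, 78732], [1, −19683]] · [[−1, −4], [1, 3]] = [[78735, 236208], [−19684, −59053]].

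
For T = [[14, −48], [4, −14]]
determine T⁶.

[[64, 0], [0, 64]]

tr T = 0 and det T = −4, so the characteristic polynomial is λ² − (0)λ + (−4) with roots −2 and 2.
Eigenvectors give P = [[−3, 4], [−1, 1]] with P⁻¹ = [[1, −4], [1, −3]], and T = P·diag(−2, 2)·P⁻¹.
Then T⁶ = P·diag(64, 64)·P⁻¹ = [[−192, 256], [−64, 64]] · [[1, −4], [1, −3]] = [[64, 0], [0, 64]].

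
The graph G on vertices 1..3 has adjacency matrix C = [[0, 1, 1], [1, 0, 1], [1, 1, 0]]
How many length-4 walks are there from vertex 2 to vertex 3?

The number of length-4 walks from vertex 2 to vertex 3 is entry (2,3) of C⁴, where C is the adjacency matrix.
C² = [[2, 1, 1], [1, 2, 1], [1, 1, 2]]
C³ = [[2, 3, 3], [3, 2, 3], [3, 3, 2]]
C⁴ = [[6, 5, 5], [5, 6, 5], [5, 5, 6]]

5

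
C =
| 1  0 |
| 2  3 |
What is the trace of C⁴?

82

tr C = 4 and det C = 3, so the characteristic polynomial is λ² − (4)λ + (3) with roots 1 and 3.
Eigenvectors give P = [[−1, 0], [1, 1]] with P⁻¹ = [[−1, 0], [1, 1]], and C = P·diag(1, 3)·P⁻¹.
Then C⁴ = P·diag(1, 81)·P⁻¹ = [[−1, 0], [1, 81]] · [[−1, 0], [1, 1]] = [[1, 0], [80, 81]].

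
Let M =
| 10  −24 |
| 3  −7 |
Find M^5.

[[280, −744], [93, −247]]

tr M = 3 and det M = 2, so the characteristic polynomial is λ² − (3)λ + (2) with roots 2 and 1.
Eigenvectors give P = [[3, −8], [1, −3]] with P⁻¹ = [[3, −8], [1, −3]], and M = P·diag(2, 1)·P⁻¹.
Then M^5 = P·diag(32, 1)·P⁻¹ = [[96, −8], [32, −3]] · [[3, −8], [1, −3]] = [[280, −744], [93, −247]].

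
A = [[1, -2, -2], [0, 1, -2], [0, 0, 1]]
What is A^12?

A = I + N where N = [[0, -2, -2], [0, 0, -2], [0, 0, 0]] is strictly upper-triangular, so N^3 = 0.
(I + N)^12 = I + 12·N + 66·N^2 = [[1, -24, 240], [0, 1, -24], [0, 0, 1]].

[[1, -24, 240], [0, 1, -24], [0, 0, 1]]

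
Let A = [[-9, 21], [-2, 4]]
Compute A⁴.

[[471, -1365], [130, -374]]

tr A = -5 and det A = 6, so the characteristic polynomial is λ² − (-5)λ + (6) with roots -3 and -2.
Eigenvectors give P = [[7, 3], [2, 1]] with P⁻¹ = [[1, -3], [-2, 7]], and A = P·diag(-3, -2)·P⁻¹.
Then A⁴ = P·diag(81, 16)·P⁻¹ = [[567, 48], [162, 16]] · [[1, -3], [-2, 7]] = [[471, -1365], [130, -374]].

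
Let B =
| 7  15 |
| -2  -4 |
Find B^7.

[[763, 1905], [-254, -634]]

tr B = 3 and det B = 2, so the characteristic polynomial is λ² − (3)λ + (2) with roots 1 and 2.
Eigenvectors give P = [[-5, -3], [2, 1]] with P⁻¹ = [[1, 3], [-2, -5]], and B = P·diag(1, 2)·P⁻¹.
Then B^7 = P·diag(1, 128)·P⁻¹ = [[-5, -384], [2, 128]] · [[1, 3], [-2, -5]] = [[763, 1905], [-254, -634]].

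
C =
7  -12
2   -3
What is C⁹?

tr C = 4 and det C = 3, so the characteristic polynomial is λ² − (4)λ + (3) with roots 3 and 1.
Eigenvectors give P = [[3, -2], [1, -1]] with P⁻¹ = [[1, -2], [1, -3]], and C = P·diag(3, 1)·P⁻¹.
Then C⁹ = P·diag(19683, 1)·P⁻¹ = [[59049, -2], [19683, -1]] · [[1, -2], [1, -3]] = [[59047, -118092], [19682, -39363]].

[[59047, -118092], [19682, -39363]]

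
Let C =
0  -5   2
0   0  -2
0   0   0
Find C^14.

C is strictly triangular, hence nilpotent: C^3 = 0, so C^14 = 0.

[[0, 0, 0], [0, 0, 0], [0, 0, 0]]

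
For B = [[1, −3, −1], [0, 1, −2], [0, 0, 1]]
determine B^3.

B = I + N where N = [[0, −3, −1], [0, 0, −2], [0, 0, 0]] is strictly upper-triangular, so N^3 = 0.
(I + N)^3 = I + 3·N + 3·N^2 = [[1, −9, 15], [0, 1, −6], [0, 0, 1]].

[[1, −9, 15], [0, 1, −6], [0, 0, 1]]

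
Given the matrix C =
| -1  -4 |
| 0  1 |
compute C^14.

[[1, 0], [0, 1]]

C² = I (check: tr C = 0 and det C = -1), so C^14 = I since 14 is even.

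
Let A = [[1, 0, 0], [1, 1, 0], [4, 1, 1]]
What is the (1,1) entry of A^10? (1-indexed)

A = I + N where N = [[0, 0, 0], [1, 0, 0], [4, 1, 0]] is strictly lower-triangular, so N^3 = 0.
(I + N)^10 = I + 10·N + 45·N^2 = [[1, 0, 0], [10, 1, 0], [85, 10, 1]].

1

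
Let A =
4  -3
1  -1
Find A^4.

[[142, -99], [33, -23]]

A^2 = [[13, -9], [3, -2]]
A^3 = [[43, -30], [10, -7]]
A^4 = [[142, -99], [33, -23]]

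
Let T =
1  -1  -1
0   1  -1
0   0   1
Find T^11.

T = I + N where N = [[0, -1, -1], [0, 0, -1], [0, 0, 0]] is strictly upper-triangular, so N^3 = 0.
(I + N)^11 = I + 11·N + 55·N^2 = [[1, -11, 44], [0, 1, -11], [0, 0, 1]].

[[1, -11, 44], [0, 1, -11], [0, 0, 1]]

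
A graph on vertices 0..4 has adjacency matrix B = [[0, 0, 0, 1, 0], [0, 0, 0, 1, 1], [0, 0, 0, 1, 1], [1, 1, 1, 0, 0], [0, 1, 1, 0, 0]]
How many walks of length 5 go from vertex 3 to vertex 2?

23

The number of length-5 walks from vertex 3 to vertex 2 is entry (3,2) of B^5, where B is the adjacency matrix.
B^2 = [[1, 1, 1, 0, 0], [1, 2, 2, 0, 0], [1, 2, 2, 0, 0], [0, 0, 0, 3, 2], [0, 0, 0, 2, 2]]
B^3 = [[0, 0, 0, 3, 2], [0, 0, 0, 5, 4], [0, 0, 0, 5, 4], [3, 5, 5, 0, 0], [2, 4, 4, 0, 0]]
B^4 = [[3, 5, 5, 0, 0], [5, 9, 9, 0, 0], [5, 9, 9, 0, 0], [0, 0, 0, 13, 10], [0, 0, 0, 10, 8]]
B^5 = [[0, 0, 0, 13, 10], [0, 0, 0, 23, 18], [0, 0, 0, 23, 18], [13, 23, 23, 0, 0], [10, 18, 18, 0, 0]]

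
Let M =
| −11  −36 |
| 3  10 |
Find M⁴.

[[61, 180], [−15, −44]]

tr M = −1 and det M = −2, so the characteristic polynomial is λ² − (−1)λ + (−2) with roots −2 and 1.
Eigenvectors give P = [[4, −3], [−1, 1]] with P⁻¹ = [[1, 3], [1, 4]], and M = P·diag(−2, 1)·P⁻¹.
Then M⁴ = P·diag(16, 1)·P⁻¹ = [[64, −3], [−16, 1]] · [[1, 3], [1, 4]] = [[61, 180], [−15, −44]].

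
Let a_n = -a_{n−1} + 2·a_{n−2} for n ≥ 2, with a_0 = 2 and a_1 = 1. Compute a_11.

With companion matrix C = [[-1, 2], [1, 0]], [a_n, a_{n−1}]ᵀ = C·[a_{n−1}, a_{n−2}]ᵀ, so [a_11, a_10]ᵀ = C¹⁰·[a_1, a_0]ᵀ.
C¹⁰ = [[683, -682], [-341, 342]], giving [a_11, a_10]ᵀ = [[-681], [343]].

-681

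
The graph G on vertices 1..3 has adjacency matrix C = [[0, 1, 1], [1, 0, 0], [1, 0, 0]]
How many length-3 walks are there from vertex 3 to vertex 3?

0

The number of length-3 walks from vertex 3 to vertex 3 is entry (3,3) of C^3, where C is the adjacency matrix.
C^2 = [[2, 0, 0], [0, 1, 1], [0, 1, 1]]
C^3 = [[0, 2, 2], [2, 0, 0], [2, 0, 0]]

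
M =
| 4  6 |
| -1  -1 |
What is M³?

tr M = 3 and det M = 2, so the characteristic polynomial is λ² − (3)λ + (2) with roots 1 and 2.
Eigenvectors give P = [[-2, -3], [1, 1]] with P⁻¹ = [[1, 3], [-1, -2]], and M = P·diag(1, 2)·P⁻¹.
Then M³ = P·diag(1, 8)·P⁻¹ = [[-2, -24], [1, 8]] · [[1, 3], [-1, -2]] = [[22, 42], [-7, -13]].

[[22, 42], [-7, -13]]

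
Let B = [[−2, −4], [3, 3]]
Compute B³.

B² = [[−8, −4], [3, −3]]
B³ = [[4, 20], [−15, −21]]

[[4, 20], [−15, −21]]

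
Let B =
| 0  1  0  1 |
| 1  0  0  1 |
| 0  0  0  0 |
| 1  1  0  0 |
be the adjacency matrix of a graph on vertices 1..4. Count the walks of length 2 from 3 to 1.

0

The number of length-2 walks from vertex 3 to vertex 1 is entry (3,1) of B^2, where B is the adjacency matrix.
B^2 = [[2, 1, 0, 1], [1, 2, 0, 1], [0, 0, 0, 0], [1, 1, 0, 2]]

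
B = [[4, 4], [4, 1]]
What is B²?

[[32, 20], [20, 17]]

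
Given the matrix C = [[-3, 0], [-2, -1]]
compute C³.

tr C = -4 and det C = 3, so the characteristic polynomial is λ² − (-4)λ + (3) with roots -1 and -3.
Eigenvectors give P = [[0, 1], [1, 1]] with P⁻¹ = [[-1, 1], [1, 0]], and C = P·diag(-1, -3)·P⁻¹.
Then C³ = P·diag(-1, -27)·P⁻¹ = [[0, -27], [-1, -27]] · [[-1, 1], [1, 0]] = [[-27, 0], [-26, -1]].

[[-27, 0], [-26, -1]]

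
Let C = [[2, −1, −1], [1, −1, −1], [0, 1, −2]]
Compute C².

[[3, −2, 1], [1, −1, 2], [1, −3, 3]]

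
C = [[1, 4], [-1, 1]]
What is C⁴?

[[-7, -48], [12, -7]]

C² = [[-3, 8], [-2, -3]]
C³ = [[-11, -4], [1, -11]]
C⁴ = [[-7, -48], [12, -7]]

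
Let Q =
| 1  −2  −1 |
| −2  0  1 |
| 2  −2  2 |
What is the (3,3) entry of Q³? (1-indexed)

Q² = [[3, 0, −5], [0, 2, 4], [10, −8, 0]]
Q³ = [[−7, 4, −13], [4, −8, 10], [26, −20, −18]]

−18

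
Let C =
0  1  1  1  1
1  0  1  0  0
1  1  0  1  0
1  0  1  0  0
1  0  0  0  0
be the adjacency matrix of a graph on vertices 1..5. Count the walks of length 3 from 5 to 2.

The number of length-3 walks from vertex 5 to vertex 2 is entry (5,2) of C^3, where C is the adjacency matrix.
C^2 = [[4, 1, 2, 1, 0], [1, 2, 1, 2, 1], [2, 1, 3, 1, 1], [1, 2, 1, 2, 1], [0, 1, 1, 1, 1]]
C^3 = [[4, 6, 6, 6, 4], [6, 2, 5, 2, 1], [6, 5, 4, 5, 2], [6, 2, 5, 2, 1], [4, 1, 2, 1, 0]]

1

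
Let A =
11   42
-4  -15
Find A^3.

tr A = -4 and det A = 3, so the characteristic polynomial is λ² − (-4)λ + (3) with roots -1 and -3.
Eigenvectors give P = [[7, -3], [-2, 1]] with P⁻¹ = [[1, 3], [2, 7]], and A = P·diag(-1, -3)·P⁻¹.
Then A^3 = P·diag(-1, -27)·P⁻¹ = [[-7, 81], [2, -27]] · [[1, 3], [2, 7]] = [[155, 546], [-52, -183]].

[[155, 546], [-52, -183]]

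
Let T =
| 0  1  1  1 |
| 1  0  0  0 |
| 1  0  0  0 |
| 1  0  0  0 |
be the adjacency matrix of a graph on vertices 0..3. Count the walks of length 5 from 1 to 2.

0

The number of length-5 walks from vertex 1 to vertex 2 is entry (1,2) of T^5, where T is the adjacency matrix.
T^2 = [[3, 0, 0, 0], [0, 1, 1, 1], [0, 1, 1, 1], [0, 1, 1, 1]]
T^3 = [[0, 3, 3, 3], [3, 0, 0, 0], [3, 0, 0, 0], [3, 0, 0, 0]]
T^4 = [[9, 0, 0, 0], [0, 3, 3, 3], [0, 3, 3, 3], [0, 3, 3, 3]]
T^5 = [[0, 9, 9, 9], [9, 0, 0, 0], [9, 0, 0, 0], [9, 0, 0, 0]]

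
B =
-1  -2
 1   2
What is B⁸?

[[-1, -2], [1, 2]]

B² = B (a projection; rank 1, trace 1), so B⁸ = B.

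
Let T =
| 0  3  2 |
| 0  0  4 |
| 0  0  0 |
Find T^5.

[[0, 0, 0], [0, 0, 0], [0, 0, 0]]

T is strictly triangular, hence nilpotent: T^3 = 0, so T^5 = 0.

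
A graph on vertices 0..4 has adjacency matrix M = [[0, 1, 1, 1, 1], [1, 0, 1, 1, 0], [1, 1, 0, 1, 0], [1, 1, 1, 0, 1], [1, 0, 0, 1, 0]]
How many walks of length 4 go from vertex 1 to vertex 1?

The number of length-4 walks from vertex 1 to vertex 1 is entry (1,1) of M⁴, where M is the adjacency matrix.
M² = [[4, 2, 2, 3, 1], [2, 3, 2, 2, 2], [2, 2, 3, 2, 2], [3, 2, 2, 4, 1], [1, 2, 2, 1, 2]]
M³ = [[8, 9, 9, 9, 7], [9, 6, 7, 9, 4], [9, 7, 6, 9, 4], [9, 9, 9, 8, 7], [7, 4, 4, 7, 2]]
M⁴ = [[34, 26, 26, 33, 17], [26, 25, 24, 26, 18], [26, 24, 25, 26, 18], [33, 26, 26, 34, 17], [17, 18, 18, 17, 14]]

25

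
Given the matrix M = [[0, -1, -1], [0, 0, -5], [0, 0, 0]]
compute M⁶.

[[0, 0, 0], [0, 0, 0], [0, 0, 0]]

M is strictly triangular, hence nilpotent: M³ = 0, so M⁶ = 0.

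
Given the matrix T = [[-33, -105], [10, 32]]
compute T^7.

tr T = -1 and det T = -6, so the characteristic polynomial is λ² − (-1)λ + (-6) with roots 2 and -3.
Eigenvectors give P = [[-3, 7], [1, -2]] with P⁻¹ = [[2, 7], [1, 3]], and T = P·diag(2, -3)·P⁻¹.
Then T^7 = P·diag(128, -2187)·P⁻¹ = [[-384, -15309], [128, 4374]] · [[2, 7], [1, 3]] = [[-16077, -48615], [4630, 14018]].

[[-16077, -48615], [4630, 14018]]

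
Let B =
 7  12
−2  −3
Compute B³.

tr B = 4 and det B = 3, so the characteristic polynomial is λ² − (4)λ + (3) with roots 3 and 1.
Eigenvectors give P = [[−3, 2], [1, −1]] with P⁻¹ = [[−1, −2], [−1, −3]], and B = P·diag(3, 1)·P⁻¹.
Then B³ = P·diag(27, 1)·P⁻¹ = [[−81, 2], [27, −1]] · [[−1, −2], [−1, −3]] = [[79, 156], [−26, −51]].

[[79, 156], [−26, −51]]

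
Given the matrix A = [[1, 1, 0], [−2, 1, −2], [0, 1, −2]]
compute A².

[[−1, 2, −2], [−4, −3, 2], [−2, −1, 2]]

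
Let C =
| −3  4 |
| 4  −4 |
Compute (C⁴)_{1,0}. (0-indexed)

C² = [[25, −28], [−28, 32]]
C³ = [[−187, 212], [212, −240]]
C⁴ = [[1409, −1596], [−1596, 1808]]

−1596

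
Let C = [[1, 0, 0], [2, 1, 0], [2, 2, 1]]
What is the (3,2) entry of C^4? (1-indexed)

C = I + N where N = [[0, 0, 0], [2, 0, 0], [2, 2, 0]] is strictly lower-triangular, so N^3 = 0.
(I + N)^4 = I + 4·N + 6·N^2 = [[1, 0, 0], [8, 1, 0], [32, 8, 1]].

8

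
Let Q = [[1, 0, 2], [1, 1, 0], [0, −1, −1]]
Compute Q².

[[1, −2, 0], [2, 1, 2], [−1, 0, 1]]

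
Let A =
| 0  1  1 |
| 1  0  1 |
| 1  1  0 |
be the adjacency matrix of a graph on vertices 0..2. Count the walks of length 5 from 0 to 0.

The number of length-5 walks from vertex 0 to vertex 0 is entry (0,0) of A⁵, where A is the adjacency matrix.
A² = [[2, 1, 1], [1, 2, 1], [1, 1, 2]]
A³ = [[2, 3, 3], [3, 2, 3], [3, 3, 2]]
A⁴ = [[6, 5, 5], [5, 6, 5], [5, 5, 6]]
A⁵ = [[10, 11, 11], [11, 10, 11], [11, 11, 10]]

10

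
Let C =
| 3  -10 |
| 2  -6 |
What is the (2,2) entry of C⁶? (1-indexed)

tr C = -3 and det C = 2, so the characteristic polynomial is λ² − (-3)λ + (2) with roots -2 and -1.
Eigenvectors give P = [[2, 5], [1, 2]] with P⁻¹ = [[-2, 5], [1, -2]], and C = P·diag(-2, -1)·P⁻¹.
Then C⁶ = P·diag(64, 1)·P⁻¹ = [[128, 5], [64, 2]] · [[-2, 5], [1, -2]] = [[-251, 630], [-126, 316]].

316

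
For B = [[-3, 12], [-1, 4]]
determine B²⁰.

[[-3, 12], [-1, 4]]

B² = B (a projection; rank 1, trace 1), so B²⁰ = B.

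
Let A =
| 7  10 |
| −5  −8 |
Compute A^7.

tr A = −1 and det A = −6, so the characteristic polynomial is λ² − (−1)λ + (−6) with roots −3 and 2.
Eigenvectors give P = [[−1, 2], [1, −1]] with P⁻¹ = [[1, 2], [1, 1]], and A = P·diag(−3, 2)·P⁻¹.
Then A^7 = P·diag(−2187, 128)·P⁻¹ = [[2187, 256], [−2187, −128]] · [[1, 2], [1, 1]] = [[2443, 4630], [−2315, −4502]].

[[2443, 4630], [−2315, −4502]]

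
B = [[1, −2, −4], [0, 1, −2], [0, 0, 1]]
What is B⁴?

[[1, −8, 8], [0, 1, −8], [0, 0, 1]]

B = I + N where N = [[0, −2, −4], [0, 0, −2], [0, 0, 0]] is strictly upper-triangular, so N³ = 0.
(I + N)⁴ = I + 4·N + 6·N² = [[1, −8, 8], [0, 1, −8], [0, 0, 1]].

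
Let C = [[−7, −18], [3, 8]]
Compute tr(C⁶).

tr C = 1 and det C = −2, so the characteristic polynomial is λ² − (1)λ + (−2) with roots 2 and −1.
Eigenvectors give P = [[−2, 3], [1, −1]] with P⁻¹ = [[1, 3], [1, 2]], and C = P·diag(2, −1)·P⁻¹.
Then C⁶ = P·diag(64, 1)·P⁻¹ = [[−128, 3], [64, −1]] · [[1, 3], [1, 2]] = [[−125, −378], [63, 190]].

65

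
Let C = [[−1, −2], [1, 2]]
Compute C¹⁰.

[[−1, −2], [1, 2]]

C² = C (a projection; rank 1, trace 1), so C¹⁰ = C.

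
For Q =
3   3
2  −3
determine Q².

[[15, 0], [0, 15]]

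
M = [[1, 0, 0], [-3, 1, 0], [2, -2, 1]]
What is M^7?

M = I + N where N = [[0, 0, 0], [-3, 0, 0], [2, -2, 0]] is strictly lower-triangular, so N^3 = 0.
(I + N)^7 = I + 7·N + 21·N^2 = [[1, 0, 0], [-21, 1, 0], [140, -14, 1]].

[[1, 0, 0], [-21, 1, 0], [140, -14, 1]]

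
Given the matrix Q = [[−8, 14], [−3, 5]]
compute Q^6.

tr Q = −3 and det Q = 2, so the characteristic polynomial is λ² − (−3)λ + (2) with roots −2 and −1.
Eigenvectors give P = [[7, 2], [3, 1]] with P⁻¹ = [[1, −2], [−3, 7]], and Q = P·diag(−2, −1)·P⁻¹.
Then Q^6 = P·diag(64, 1)·P⁻¹ = [[448, 2], [192, 1]] · [[1, −2], [−3, 7]] = [[442, −882], [189, −377]].

[[442, −882], [189, −377]]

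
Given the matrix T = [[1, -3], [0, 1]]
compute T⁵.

[[1, -15], [0, 1]]

T = I + N where N = [[0, -3], [0, 0]] is strictly upper-triangular, so N² = 0.
(I + N)⁵ = I + 5·N = [[1, -15], [0, 1]].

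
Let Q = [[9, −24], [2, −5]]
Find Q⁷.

tr Q = 4 and det Q = 3, so the characteristic polynomial is λ² − (4)λ + (3) with roots 3 and 1.
Eigenvectors give P = [[4, 3], [1, 1]] with P⁻¹ = [[1, −3], [−1, 4]], and Q = P·diag(3, 1)·P⁻¹.
Then Q⁷ = P·diag(2187, 1)·P⁻¹ = [[8748, 3], [2187, 1]] · [[1, −3], [−1, 4]] = [[8745, −26232], [2186, −6557]].

[[8745, −26232], [2186, −6557]]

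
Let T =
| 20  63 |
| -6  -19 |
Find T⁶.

tr T = 1 and det T = -2, so the characteristic polynomial is λ² − (1)λ + (-2) with roots -1 and 2.
Eigenvectors give P = [[-3, 7], [1, -2]] with P⁻¹ = [[2, 7], [1, 3]], and T = P·diag(-1, 2)·P⁻¹.
Then T⁶ = P·diag(1, 64)·P⁻¹ = [[-3, 448], [1, -128]] · [[2, 7], [1, 3]] = [[442, 1323], [-126, -377]].

[[442, 1323], [-126, -377]]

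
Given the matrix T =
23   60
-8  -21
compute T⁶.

tr T = 2 and det T = -3, so the characteristic polynomial is λ² − (2)λ + (-3) with roots -1 and 3.
Eigenvectors give P = [[5, -3], [-2, 1]] with P⁻¹ = [[-1, -3], [-2, -5]], and T = P·diag(-1, 3)·P⁻¹.
Then T⁶ = P·diag(1, 729)·P⁻¹ = [[5, -2187], [-2, 729]] · [[-1, -3], [-2, -5]] = [[4369, 10920], [-1456, -3639]].

[[4369, 10920], [-1456, -3639]]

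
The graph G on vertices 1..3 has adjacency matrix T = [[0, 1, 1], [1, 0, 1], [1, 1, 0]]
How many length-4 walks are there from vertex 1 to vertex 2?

The number of length-4 walks from vertex 1 to vertex 2 is entry (1,2) of T⁴, where T is the adjacency matrix.
T² = [[2, 1, 1], [1, 2, 1], [1, 1, 2]]
T³ = [[2, 3, 3], [3, 2, 3], [3, 3, 2]]
T⁴ = [[6, 5, 5], [5, 6, 5], [5, 5, 6]]

5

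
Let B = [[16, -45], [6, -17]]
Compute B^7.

tr B = -1 and det B = -2, so the characteristic polynomial is λ² − (-1)λ + (-2) with roots -2 and 1.
Eigenvectors give P = [[-5, 3], [-2, 1]] with P⁻¹ = [[1, -3], [2, -5]], and B = P·diag(-2, 1)·P⁻¹.
Then B^7 = P·diag(-128, 1)·P⁻¹ = [[640, 3], [256, 1]] · [[1, -3], [2, -5]] = [[646, -1935], [258, -773]].

[[646, -1935], [258, -773]]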